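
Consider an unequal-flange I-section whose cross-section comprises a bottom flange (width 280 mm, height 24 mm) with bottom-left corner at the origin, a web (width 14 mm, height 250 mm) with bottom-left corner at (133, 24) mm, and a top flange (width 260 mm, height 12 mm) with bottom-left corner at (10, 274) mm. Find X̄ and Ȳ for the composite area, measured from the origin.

X̄ = 140.00 mm, Ȳ = 110.63 mm

bottom flange: A = 280 × 24 = 6720.00, centroid at (140.00, 12.00).
web: A = 14 × 250 = 3500.00, centroid at (140.00, 149.00).
top flange: A = 260 × 12 = 3120.00, centroid at (140.00, 280.00).
ΣA = 13340.00 mm²
ΣAX̄ = (6720.00)(140.00) + (3500.00)(140.00) + (3120.00)(140.00) = 1867600.00 mm³
ΣAȲ = (6720.00)(12.00) + (3500.00)(149.00) + (3120.00)(280.00) = 1475740.00 mm³
X̄ = 1867600.00 / 13340.00 = 140.00 mm
Ȳ = 1475740.00 / 13340.00 = 110.63 mm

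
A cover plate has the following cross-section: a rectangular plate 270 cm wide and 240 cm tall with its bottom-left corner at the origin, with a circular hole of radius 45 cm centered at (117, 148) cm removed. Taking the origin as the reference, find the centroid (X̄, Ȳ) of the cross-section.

plate: A = 270 × 240 = 64800.00, centroid at (135.00, 120.00).
hole: A = −π·45² = -6361.73, centroid at (117.00, 148.00).
ΣA = 58438.27 cm², ΣAX̄ = 8003678.16 cm³, ΣAȲ = 6834464.68 cm³.
X̄ = 8003678.16/58438.27 = 136.96 cm; Ȳ = 6834464.68/58438.27 = 116.95 cm.

X̄ = 136.96 cm, Ȳ = 116.95 cm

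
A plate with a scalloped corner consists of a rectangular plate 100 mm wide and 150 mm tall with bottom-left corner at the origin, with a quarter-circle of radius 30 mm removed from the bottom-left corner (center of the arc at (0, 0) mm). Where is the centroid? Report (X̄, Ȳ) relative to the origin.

plate: A = 100 × 150 = 15000.00, centroid at (50.00, 75.00).
removed quarter-circle: A = −¼π·30² = -706.86, centroid at (12.73, 12.73).
ΣA = 14293.14 mm², ΣAX̄ = 741000.00 mm³, ΣAȲ = 1116000.00 mm³.
X̄ = 741000.00/14293.14 = 51.84 mm; Ȳ = 1116000.00/14293.14 = 78.08 mm.

X̄ = 51.84 mm, Ȳ = 78.08 mm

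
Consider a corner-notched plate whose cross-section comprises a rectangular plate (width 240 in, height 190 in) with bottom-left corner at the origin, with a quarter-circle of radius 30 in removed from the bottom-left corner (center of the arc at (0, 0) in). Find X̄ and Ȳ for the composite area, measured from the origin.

X̄ = 121.69 in, Ȳ = 96.30 in

Part | A | x̄ᵢ | ȳᵢ | A·x̄ᵢ | A·ȳᵢ
plate | 45600.00 | 120.00 | 95.00 | 5472000.00 | 4332000.00
removed quarter-circle | -706.86 | 12.73 | 12.73 | -9000.00 | -9000.00
Σ | 44893.14 |  |  | 5463000.00 | 4323000.00
X̄ = 5463000.00 / 44893.14 = 121.69 in
Ȳ = 4323000.00 / 44893.14 = 96.30 in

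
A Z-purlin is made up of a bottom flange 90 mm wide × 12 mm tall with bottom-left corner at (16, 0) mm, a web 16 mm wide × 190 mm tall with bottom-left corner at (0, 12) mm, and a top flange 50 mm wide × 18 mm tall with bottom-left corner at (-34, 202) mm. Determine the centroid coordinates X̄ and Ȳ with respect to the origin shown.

bottom flange: A = 90 × 12 = 1080.00, centroid at (61.00, 6.00).
web: A = 16 × 190 = 3040.00, centroid at (8.00, 107.00).
top flange: A = 50 × 18 = 900.00, centroid at (-9.00, 211.00).
ΣA = 5020.00 mm², ΣAX̄ = 82100.00 mm³, ΣAȲ = 521660.00 mm³.
X̄ = 82100.00/5020.00 = 16.35 mm; Ȳ = 521660.00/5020.00 = 103.92 mm.

X̄ = 16.35 mm, Ȳ = 103.92 mm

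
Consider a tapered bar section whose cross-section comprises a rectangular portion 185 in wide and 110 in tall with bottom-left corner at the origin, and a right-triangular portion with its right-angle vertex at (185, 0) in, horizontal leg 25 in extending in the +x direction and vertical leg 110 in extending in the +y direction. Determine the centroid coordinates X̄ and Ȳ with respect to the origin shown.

X̄ = 98.88 in, Ȳ = 53.84 in

rectangular portion: A = 185 × 110 = 20350.00, centroid at (92.50, 55.00).
triangular portion: A = ½·25·110 = 1375.00, centroid at (193.33, 36.67).
ΣA = 21725.00 in², ΣAX̄ = 2148208.33 in³, ΣAȲ = 1169666.67 in³.
X̄ = 2148208.33/21725.00 = 98.88 in; Ȳ = 1169666.67/21725.00 = 53.84 in.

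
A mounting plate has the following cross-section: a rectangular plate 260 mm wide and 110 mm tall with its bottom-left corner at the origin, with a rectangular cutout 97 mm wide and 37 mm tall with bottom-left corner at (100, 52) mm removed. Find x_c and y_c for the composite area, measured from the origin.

x_c = 127.35 mm, y_c = 52.78 mm

plate: A = 260 × 110 = 28600.00, centroid at (130.00, 55.00).
hole: A = −(97 × 37) = -3589.00, centroid at (148.50, 70.50).
ΣA = 25011.00 mm²
ΣAx_c = (28600.00)(130.00) + (-3589.00)(148.50) = 3185033.50 mm³
ΣAy_c = (28600.00)(55.00) + (-3589.00)(70.50) = 1319975.50 mm³
x_c = 3185033.50 / 25011.00 = 127.35 mm
y_c = 1319975.50 / 25011.00 = 52.78 mm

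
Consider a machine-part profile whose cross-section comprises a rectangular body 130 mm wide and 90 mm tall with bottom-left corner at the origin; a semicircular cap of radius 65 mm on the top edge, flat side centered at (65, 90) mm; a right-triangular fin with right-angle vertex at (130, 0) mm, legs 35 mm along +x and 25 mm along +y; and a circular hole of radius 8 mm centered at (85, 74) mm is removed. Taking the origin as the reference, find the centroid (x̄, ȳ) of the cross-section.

x̄ = 66.59 mm, ȳ = 69.76 mm

rectangular body: A = 130 × 90 = 11700.00, centroid at (65.00, 45.00).
semicircular top: A = ½π·65² = 6636.61, centroid at (65.00, 117.59).
triangular fin: A = ½·35·25 = 437.50, centroid at (141.67, 8.33).
hole: A = −π·8² = -201.06, centroid at (85.00, 74.00).
ΣA = 18573.05 mm², ΣAx̄ = 1236768.84 mm³, ΣAȳ = 1295645.89 mm³.
x̄ = 1236768.84/18573.05 = 66.59 mm; ȳ = 1295645.89/18573.05 = 69.76 mm.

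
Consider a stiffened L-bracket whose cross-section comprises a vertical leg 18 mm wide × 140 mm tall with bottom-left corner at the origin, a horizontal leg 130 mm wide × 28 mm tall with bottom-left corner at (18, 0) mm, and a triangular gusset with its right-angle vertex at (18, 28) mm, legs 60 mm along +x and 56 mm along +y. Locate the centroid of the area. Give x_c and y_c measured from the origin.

x_c = 49.57 mm, y_c = 39.00 mm

Part | A | x̄ᵢ | ȳᵢ | A·x̄ᵢ | A·ȳᵢ
vertical leg | 2520.00 | 9.00 | 70.00 | 22680.00 | 176400.00
horizontal leg | 3640.00 | 83.00 | 14.00 | 302120.00 | 50960.00
gusset | 1680.00 | 38.00 | 46.67 | 63840.00 | 78400.00
Σ | 7840.00 |  |  | 388640.00 | 305760.00
x_c = 388640.00 / 7840.00 = 49.57 mm
y_c = 305760.00 / 7840.00 = 39.00 mm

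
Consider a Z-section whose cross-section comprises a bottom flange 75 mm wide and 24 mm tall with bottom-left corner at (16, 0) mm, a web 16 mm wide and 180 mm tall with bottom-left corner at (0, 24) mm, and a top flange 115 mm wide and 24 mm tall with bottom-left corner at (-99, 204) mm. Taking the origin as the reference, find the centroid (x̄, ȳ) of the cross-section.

x̄ = 0.65 mm, ȳ = 127.16 mm

bottom flange: A = 75 × 24 = 1800.00, centroid at (53.50, 12.00).
web: A = 16 × 180 = 2880.00, centroid at (8.00, 114.00).
top flange: A = 115 × 24 = 2760.00, centroid at (-41.50, 216.00).
ΣA = 7440.00 mm²
ΣAx̄ = (1800.00)(53.50) + (2880.00)(8.00) + (2760.00)(-41.50) = 4800.00 mm³
ΣAȳ = (1800.00)(12.00) + (2880.00)(114.00) + (2760.00)(216.00) = 946080.00 mm³
x̄ = 4800.00 / 7440.00 = 0.65 mm
ȳ = 946080.00 / 7440.00 = 127.16 mm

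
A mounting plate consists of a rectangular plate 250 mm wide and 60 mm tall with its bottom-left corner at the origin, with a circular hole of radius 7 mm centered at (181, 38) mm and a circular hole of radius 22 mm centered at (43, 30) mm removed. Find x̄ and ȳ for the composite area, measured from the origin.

x̄ = 133.71 mm, ȳ = 29.91 mm

Part | A | x̄ᵢ | ȳᵢ | A·x̄ᵢ | A·ȳᵢ
plate | 15000.00 | 125.00 | 30.00 | 1875000.00 | 450000.00
hole 1 | -153.94 | 181.00 | 38.00 | -27862.79 | -5849.65
hole 2 | -1520.53 | 43.00 | 30.00 | -65382.83 | -45615.93
Σ | 13325.53 |  |  | 1781754.39 | 398534.43
x̄ = 1781754.39 / 13325.53 = 133.71 mm
ȳ = 398534.43 / 13325.53 = 29.91 mm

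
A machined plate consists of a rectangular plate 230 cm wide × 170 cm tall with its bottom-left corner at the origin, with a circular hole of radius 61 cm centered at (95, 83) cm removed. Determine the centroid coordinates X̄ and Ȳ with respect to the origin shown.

Part | A | x̄ᵢ | ȳᵢ | A·x̄ᵢ | A·ȳᵢ
plate | 39100.00 | 115.00 | 85.00 | 4496500.00 | 3323500.00
hole | -11689.87 | 95.00 | 83.00 | -1110537.30 | -970258.90
Σ | 27410.13 |  |  | 3385962.70 | 2353241.10
X̄ = 3385962.70 / 27410.13 = 123.53 cm
Ȳ = 2353241.10 / 27410.13 = 85.85 cm

X̄ = 123.53 cm, Ȳ = 85.85 cm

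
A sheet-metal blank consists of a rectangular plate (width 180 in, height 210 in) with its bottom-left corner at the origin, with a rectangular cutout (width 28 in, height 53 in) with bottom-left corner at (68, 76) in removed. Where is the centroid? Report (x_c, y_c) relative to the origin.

plate: A = 180 × 210 = 37800.00, centroid at (90.00, 105.00).
hole: A = −(28 × 53) = -1484.00, centroid at (82.00, 102.50).
ΣA = 36316.00 in², ΣAx_c = 3280312.00 in³, ΣAy_c = 3816890.00 in³.
x_c = 3280312.00/36316.00 = 90.33 in; y_c = 3816890.00/36316.00 = 105.10 in.

x_c = 90.33 in, y_c = 105.10 in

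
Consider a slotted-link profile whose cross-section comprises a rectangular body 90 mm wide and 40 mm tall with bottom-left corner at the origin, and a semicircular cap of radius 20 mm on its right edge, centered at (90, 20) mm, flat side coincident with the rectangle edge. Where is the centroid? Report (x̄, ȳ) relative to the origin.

x̄ = 52.95 mm, ȳ = 20.00 mm

Part | A | x̄ᵢ | ȳᵢ | A·x̄ᵢ | A·ȳᵢ
rectangular body | 3600.00 | 45.00 | 20.00 | 162000.00 | 72000.00
semicircular end | 628.32 | 98.49 | 20.00 | 61882.00 | 12566.37
Σ | 4228.32 |  |  | 223882.00 | 84566.37
x̄ = 223882.00 / 4228.32 = 52.95 mm
ȳ = 84566.37 / 4228.32 = 20.00 mm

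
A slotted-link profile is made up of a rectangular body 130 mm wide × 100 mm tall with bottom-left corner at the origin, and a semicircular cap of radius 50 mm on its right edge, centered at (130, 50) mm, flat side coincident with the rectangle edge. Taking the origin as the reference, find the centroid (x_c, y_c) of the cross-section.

x_c = 85.00 mm, y_c = 50.00 mm

rectangular body: A = 130 × 100 = 13000.00, centroid at (65.00, 50.00).
semicircular end: A = ½π·50² = 3926.99, centroid at (151.22, 50.00).
ΣA = 16926.99 mm², ΣAx_c = 1438842.14 mm³, ΣAy_c = 846349.54 mm³.
x_c = 1438842.14/16926.99 = 85.00 mm; y_c = 846349.54/16926.99 = 50.00 mm.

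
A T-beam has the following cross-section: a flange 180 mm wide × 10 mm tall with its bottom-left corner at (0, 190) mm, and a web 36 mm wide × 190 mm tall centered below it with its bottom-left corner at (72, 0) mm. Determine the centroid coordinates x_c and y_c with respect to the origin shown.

x_c = 90.00 mm, y_c = 115.83 mm

web: A = 36 × 190 = 6840.00, centroid at (90.00, 95.00).
flange: A = 180 × 10 = 1800.00, centroid at (90.00, 195.00).
ΣA = 8640.00 mm²
ΣAx_c = (6840.00)(90.00) + (1800.00)(90.00) = 777600.00 mm³
ΣAy_c = (6840.00)(95.00) + (1800.00)(195.00) = 1000800.00 mm³
x_c = 777600.00 / 8640.00 = 90.00 mm
y_c = 1000800.00 / 8640.00 = 115.83 mm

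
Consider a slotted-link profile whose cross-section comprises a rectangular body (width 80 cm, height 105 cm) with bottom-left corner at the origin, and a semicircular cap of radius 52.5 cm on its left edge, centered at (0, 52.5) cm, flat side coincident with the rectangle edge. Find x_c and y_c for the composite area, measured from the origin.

x_c = 18.82 cm, y_c = 52.50 cm

Part | A | x̄ᵢ | ȳᵢ | A·x̄ᵢ | A·ȳᵢ
rectangular body | 8400.00 | 40.00 | 52.50 | 336000.00 | 441000.00
semicircular end | 4329.51 | -22.28 | 52.50 | -96468.75 | 227299.14
Σ | 12729.51 |  |  | 239531.25 | 668299.14
x_c = 239531.25 / 12729.51 = 18.82 cm
y_c = 668299.14 / 12729.51 = 52.50 cm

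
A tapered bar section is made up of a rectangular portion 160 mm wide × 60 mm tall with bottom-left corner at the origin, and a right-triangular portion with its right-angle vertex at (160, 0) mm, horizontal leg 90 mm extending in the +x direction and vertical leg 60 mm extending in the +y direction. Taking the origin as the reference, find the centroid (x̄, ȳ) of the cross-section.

Part | A | x̄ᵢ | ȳᵢ | A·x̄ᵢ | A·ȳᵢ
rectangular portion | 9600.00 | 80.00 | 30.00 | 768000.00 | 288000.00
triangular portion | 2700.00 | 190.00 | 20.00 | 513000.00 | 54000.00
Σ | 12300.00 |  |  | 1281000.00 | 342000.00
x̄ = 1281000.00 / 12300.00 = 104.15 mm
ȳ = 342000.00 / 12300.00 = 27.80 mm

x̄ = 104.15 mm, ȳ = 27.80 mm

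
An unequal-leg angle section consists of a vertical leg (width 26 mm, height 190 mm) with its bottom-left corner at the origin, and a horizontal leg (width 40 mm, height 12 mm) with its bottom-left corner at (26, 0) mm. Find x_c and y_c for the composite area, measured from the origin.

x_c = 15.92 mm, y_c = 87.12 mm

vertical leg: A = 26 × 190 = 4940.00, centroid at (13.00, 95.00).
horizontal leg: A = 40 × 12 = 480.00, centroid at (46.00, 6.00).
ΣA = 5420.00 mm²
ΣAx_c = (4940.00)(13.00) + (480.00)(46.00) = 86300.00 mm³
ΣAy_c = (4940.00)(95.00) + (480.00)(6.00) = 472180.00 mm³
x_c = 86300.00 / 5420.00 = 15.92 mm
y_c = 472180.00 / 5420.00 = 87.12 mm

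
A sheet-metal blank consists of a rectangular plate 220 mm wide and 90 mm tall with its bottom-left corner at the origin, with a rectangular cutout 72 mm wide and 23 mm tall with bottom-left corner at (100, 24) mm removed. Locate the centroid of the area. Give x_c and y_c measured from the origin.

plate: A = 220 × 90 = 19800.00, centroid at (110.00, 45.00).
hole: A = −(72 × 23) = -1656.00, centroid at (136.00, 35.50).
ΣA = 18144.00 mm², ΣAx_c = 1952784.00 mm³, ΣAy_c = 832212.00 mm³.
x_c = 1952784.00/18144.00 = 107.63 mm; y_c = 832212.00/18144.00 = 45.87 mm.

x_c = 107.63 mm, y_c = 45.87 mm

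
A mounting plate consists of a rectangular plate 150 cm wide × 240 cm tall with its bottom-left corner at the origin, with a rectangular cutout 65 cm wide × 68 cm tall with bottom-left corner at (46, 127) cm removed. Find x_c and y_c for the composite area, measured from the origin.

x_c = 74.51 cm, y_c = 114.26 cm

plate: A = 150 × 240 = 36000.00, centroid at (75.00, 120.00).
hole: A = −(65 × 68) = -4420.00, centroid at (78.50, 161.00).
ΣA = 31580.00 cm², ΣAx_c = 2353030.00 cm³, ΣAy_c = 3608380.00 cm³.
x_c = 2353030.00/31580.00 = 74.51 cm; y_c = 3608380.00/31580.00 = 114.26 cm.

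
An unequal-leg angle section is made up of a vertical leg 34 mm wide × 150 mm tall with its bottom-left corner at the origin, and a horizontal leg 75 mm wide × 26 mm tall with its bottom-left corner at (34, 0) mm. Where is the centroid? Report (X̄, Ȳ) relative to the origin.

X̄ = 32.07 mm, Ȳ = 57.85 mm

Part | A | x̄ᵢ | ȳᵢ | A·x̄ᵢ | A·ȳᵢ
vertical leg | 5100.00 | 17.00 | 75.00 | 86700.00 | 382500.00
horizontal leg | 1950.00 | 71.50 | 13.00 | 139425.00 | 25350.00
Σ | 7050.00 |  |  | 226125.00 | 407850.00
X̄ = 226125.00 / 7050.00 = 32.07 mm
Ȳ = 407850.00 / 7050.00 = 57.85 mm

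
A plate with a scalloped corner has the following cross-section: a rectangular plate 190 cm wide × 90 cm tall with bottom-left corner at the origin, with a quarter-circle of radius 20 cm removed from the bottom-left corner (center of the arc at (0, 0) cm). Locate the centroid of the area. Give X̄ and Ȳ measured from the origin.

plate: A = 190 × 90 = 17100.00, centroid at (95.00, 45.00).
removed quarter-circle: A = −¼π·20² = -314.16, centroid at (8.49, 8.49).
ΣA = 16785.84 cm², ΣAX̄ = 1621833.33 cm³, ΣAȲ = 766833.33 cm³.
X̄ = 1621833.33/16785.84 = 96.62 cm; Ȳ = 766833.33/16785.84 = 45.68 cm.

X̄ = 96.62 cm, Ȳ = 45.68 cm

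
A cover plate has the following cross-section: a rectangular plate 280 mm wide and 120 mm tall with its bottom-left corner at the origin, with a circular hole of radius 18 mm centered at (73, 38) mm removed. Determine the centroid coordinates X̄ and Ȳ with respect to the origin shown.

plate: A = 280 × 120 = 33600.00, centroid at (140.00, 60.00).
hole: A = −π·18² = -1017.88, centroid at (73.00, 38.00).
ΣA = 32582.12 mm²
ΣAX̄ = (33600.00)(140.00) + (-1017.88)(73.00) = 4629695.05 mm³
ΣAȲ = (33600.00)(60.00) + (-1017.88)(38.00) = 1977320.71 mm³
X̄ = 4629695.05 / 32582.12 = 142.09 mm
Ȳ = 1977320.71 / 32582.12 = 60.69 mm

X̄ = 142.09 mm, Ȳ = 60.69 mm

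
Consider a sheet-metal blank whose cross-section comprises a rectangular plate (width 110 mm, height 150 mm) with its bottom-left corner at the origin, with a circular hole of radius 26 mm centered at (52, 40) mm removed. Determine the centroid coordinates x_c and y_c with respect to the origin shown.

x_c = 55.44 mm, y_c = 80.17 mm

plate: A = 110 × 150 = 16500.00, centroid at (55.00, 75.00).
hole: A = −π·26² = -2123.72, centroid at (52.00, 40.00).
ΣA = 14376.28 mm²
ΣAx_c = (16500.00)(55.00) + (-2123.72)(52.00) = 797066.74 mm³
ΣAy_c = (16500.00)(75.00) + (-2123.72)(40.00) = 1152551.33 mm³
x_c = 797066.74 / 14376.28 = 55.44 mm
y_c = 1152551.33 / 14376.28 = 80.17 mm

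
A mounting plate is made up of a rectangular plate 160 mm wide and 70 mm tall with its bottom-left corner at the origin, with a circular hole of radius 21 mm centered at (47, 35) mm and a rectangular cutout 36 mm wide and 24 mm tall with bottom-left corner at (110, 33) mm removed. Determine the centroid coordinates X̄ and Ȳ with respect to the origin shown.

plate: A = 160 × 70 = 11200.00, centroid at (80.00, 35.00).
hole 1: A = −π·21² = -1385.44, centroid at (47.00, 35.00).
hole 2: A = −(36 × 24) = -864.00, centroid at (128.00, 45.00).
ΣA = 8950.56 mm²
ΣAX̄ = (11200.00)(80.00) + (-1385.44)(47.00) + (-864.00)(128.00) = 720292.21 mm³
ΣAȲ = (11200.00)(35.00) + (-1385.44)(35.00) + (-864.00)(45.00) = 304629.52 mm³
X̄ = 720292.21 / 8950.56 = 80.47 mm
Ȳ = 304629.52 / 8950.56 = 34.03 mm

X̄ = 80.47 mm, Ȳ = 34.03 mm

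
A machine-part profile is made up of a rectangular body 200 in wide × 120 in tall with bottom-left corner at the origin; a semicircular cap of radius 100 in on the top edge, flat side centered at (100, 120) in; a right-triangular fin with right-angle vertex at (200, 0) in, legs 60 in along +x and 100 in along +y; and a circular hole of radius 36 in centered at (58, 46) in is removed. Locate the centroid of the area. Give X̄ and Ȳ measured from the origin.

X̄ = 113.74 in, Ȳ = 101.05 in

rectangular body: A = 200 × 120 = 24000.00, centroid at (100.00, 60.00).
semicircular top: A = ½π·100² = 15707.96, centroid at (100.00, 162.44).
triangular fin: A = ½·60·100 = 3000.00, centroid at (220.00, 33.33).
hole: A = −π·36² = -4071.50, centroid at (58.00, 46.00).
ΣA = 38636.46 in², ΣAX̄ = 4394649.09 in³, ΣAȲ = 3904333.07 in³.
X̄ = 4394649.09/38636.46 = 113.74 in; Ȳ = 3904333.07/38636.46 = 101.05 in.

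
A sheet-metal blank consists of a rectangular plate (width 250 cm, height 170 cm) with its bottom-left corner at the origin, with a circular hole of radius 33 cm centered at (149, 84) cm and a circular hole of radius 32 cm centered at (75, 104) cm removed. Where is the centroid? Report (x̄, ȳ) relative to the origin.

x̄ = 127.20 cm, ȳ = 83.39 cm

plate: A = 250 × 170 = 42500.00, centroid at (125.00, 85.00).
hole 1: A = −π·33² = -3421.19, centroid at (149.00, 84.00).
hole 2: A = −π·32² = -3216.99, centroid at (75.00, 104.00).
ΣA = 35861.81 cm², ΣAx̄ = 4561467.72 cm³, ΣAȳ = 2990552.62 cm³.
x̄ = 4561467.72/35861.81 = 127.20 cm; ȳ = 2990552.62/35861.81 = 83.39 cm.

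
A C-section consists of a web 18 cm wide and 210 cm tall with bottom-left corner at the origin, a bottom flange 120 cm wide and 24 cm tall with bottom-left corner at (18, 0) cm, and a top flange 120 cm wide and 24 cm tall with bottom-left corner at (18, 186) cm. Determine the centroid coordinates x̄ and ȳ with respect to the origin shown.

x̄ = 50.66 cm, ȳ = 105.00 cm

Part | A | x̄ᵢ | ȳᵢ | A·x̄ᵢ | A·ȳᵢ
web | 3780.00 | 9.00 | 105.00 | 34020.00 | 396900.00
bottom flange | 2880.00 | 78.00 | 12.00 | 224640.00 | 34560.00
top flange | 2880.00 | 78.00 | 198.00 | 224640.00 | 570240.00
Σ | 9540.00 |  |  | 483300.00 | 1001700.00
x̄ = 483300.00 / 9540.00 = 50.66 cm
ȳ = 1001700.00 / 9540.00 = 105.00 cm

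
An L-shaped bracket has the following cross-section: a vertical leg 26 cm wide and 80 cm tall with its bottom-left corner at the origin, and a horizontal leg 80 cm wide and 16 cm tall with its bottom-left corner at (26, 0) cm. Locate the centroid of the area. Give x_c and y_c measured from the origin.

vertical leg: A = 26 × 80 = 2080.00, centroid at (13.00, 40.00).
horizontal leg: A = 80 × 16 = 1280.00, centroid at (66.00, 8.00).
ΣA = 3360.00 cm²
ΣAx_c = (2080.00)(13.00) + (1280.00)(66.00) = 111520.00 cm³
ΣAy_c = (2080.00)(40.00) + (1280.00)(8.00) = 93440.00 cm³
x_c = 111520.00 / 3360.00 = 33.19 cm
y_c = 93440.00 / 3360.00 = 27.81 cm

x_c = 33.19 cm, y_c = 27.81 cm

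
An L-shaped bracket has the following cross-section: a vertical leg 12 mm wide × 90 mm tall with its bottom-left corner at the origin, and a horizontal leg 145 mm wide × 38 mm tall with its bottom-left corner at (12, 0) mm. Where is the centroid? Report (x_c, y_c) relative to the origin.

x_c = 71.64 mm, y_c = 23.26 mm

vertical leg: A = 12 × 90 = 1080.00, centroid at (6.00, 45.00).
horizontal leg: A = 145 × 38 = 5510.00, centroid at (84.50, 19.00).
ΣA = 6590.00 mm², ΣAx_c = 472075.00 mm³, ΣAy_c = 153290.00 mm³.
x_c = 472075.00/6590.00 = 71.64 mm; y_c = 153290.00/6590.00 = 23.26 mm.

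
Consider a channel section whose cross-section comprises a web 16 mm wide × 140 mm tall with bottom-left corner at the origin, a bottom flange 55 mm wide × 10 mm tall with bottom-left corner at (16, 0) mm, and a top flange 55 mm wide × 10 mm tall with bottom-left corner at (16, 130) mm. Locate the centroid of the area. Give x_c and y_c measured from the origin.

web: A = 16 × 140 = 2240.00, centroid at (8.00, 70.00).
bottom flange: A = 55 × 10 = 550.00, centroid at (43.50, 5.00).
top flange: A = 55 × 10 = 550.00, centroid at (43.50, 135.00).
ΣA = 3340.00 mm², ΣAx_c = 65770.00 mm³, ΣAy_c = 233800.00 mm³.
x_c = 65770.00/3340.00 = 19.69 mm; y_c = 233800.00/3340.00 = 70.00 mm.

x_c = 19.69 mm, y_c = 70.00 mm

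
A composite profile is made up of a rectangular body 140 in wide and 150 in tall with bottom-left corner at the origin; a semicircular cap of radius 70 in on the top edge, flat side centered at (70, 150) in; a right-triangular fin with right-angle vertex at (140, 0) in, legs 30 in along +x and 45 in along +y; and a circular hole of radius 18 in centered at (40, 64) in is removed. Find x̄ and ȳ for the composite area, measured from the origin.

x̄ = 72.98 in, ȳ = 102.39 in

rectangular body: A = 140 × 150 = 21000.00, centroid at (70.00, 75.00).
semicircular top: A = ½π·70² = 7696.90, centroid at (70.00, 179.71).
triangular fin: A = ½·30·45 = 675.00, centroid at (150.00, 15.00).
hole: A = −π·18² = -1017.88, centroid at (40.00, 64.00).
ΣA = 28354.03 in², ΣAx̄ = 2069318.10 in³, ΣAȳ = 2903182.90 in³.
x̄ = 2069318.10/28354.03 = 72.98 in; ȳ = 2903182.90/28354.03 = 102.39 in.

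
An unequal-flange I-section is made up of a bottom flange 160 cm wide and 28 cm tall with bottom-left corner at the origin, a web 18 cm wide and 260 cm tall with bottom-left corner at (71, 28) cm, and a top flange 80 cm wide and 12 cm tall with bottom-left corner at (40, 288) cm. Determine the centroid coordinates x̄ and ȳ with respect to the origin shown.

bottom flange: A = 160 × 28 = 4480.00, centroid at (80.00, 14.00).
web: A = 18 × 260 = 4680.00, centroid at (80.00, 158.00).
top flange: A = 80 × 12 = 960.00, centroid at (80.00, 294.00).
ΣA = 10120.00 cm²
ΣAx̄ = (4480.00)(80.00) + (4680.00)(80.00) + (960.00)(80.00) = 809600.00 cm³
ΣAȳ = (4480.00)(14.00) + (4680.00)(158.00) + (960.00)(294.00) = 1084400.00 cm³
x̄ = 809600.00 / 10120.00 = 80.00 cm
ȳ = 1084400.00 / 10120.00 = 107.15 cm

x̄ = 80.00 cm, ȳ = 107.15 cm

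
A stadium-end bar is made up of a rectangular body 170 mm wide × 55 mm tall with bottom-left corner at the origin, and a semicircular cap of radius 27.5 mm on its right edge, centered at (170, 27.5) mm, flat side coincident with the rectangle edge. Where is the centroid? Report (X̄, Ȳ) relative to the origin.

X̄ = 95.90 mm, Ȳ = 27.50 mm

rectangular body: A = 170 × 55 = 9350.00, centroid at (85.00, 27.50).
semicircular end: A = ½π·27.5² = 1187.91, centroid at (181.67, 27.50).
ΣA = 10537.91 mm², ΣAX̄ = 1010560.09 mm³, ΣAȲ = 289792.65 mm³.
X̄ = 1010560.09/10537.91 = 95.90 mm; Ȳ = 289792.65/10537.91 = 27.50 mm.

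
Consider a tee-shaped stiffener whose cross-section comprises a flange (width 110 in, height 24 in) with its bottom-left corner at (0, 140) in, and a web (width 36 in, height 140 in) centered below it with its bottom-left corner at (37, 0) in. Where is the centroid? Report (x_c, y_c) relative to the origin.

web: A = 36 × 140 = 5040.00, centroid at (55.00, 70.00).
flange: A = 110 × 24 = 2640.00, centroid at (55.00, 152.00).
ΣA = 7680.00 in²
ΣAx_c = (5040.00)(55.00) + (2640.00)(55.00) = 422400.00 in³
ΣAy_c = (5040.00)(70.00) + (2640.00)(152.00) = 754080.00 in³
x_c = 422400.00 / 7680.00 = 55.00 in
y_c = 754080.00 / 7680.00 = 98.19 in

x_c = 55.00 in, y_c = 98.19 in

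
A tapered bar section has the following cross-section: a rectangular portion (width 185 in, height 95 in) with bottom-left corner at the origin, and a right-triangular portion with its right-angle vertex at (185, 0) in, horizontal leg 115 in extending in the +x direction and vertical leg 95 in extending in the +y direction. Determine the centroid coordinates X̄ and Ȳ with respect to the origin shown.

X̄ = 123.52 in, Ȳ = 43.75 in

rectangular portion: A = 185 × 95 = 17575.00, centroid at (92.50, 47.50).
triangular portion: A = ½·115·95 = 5462.50, centroid at (223.33, 31.67).
ΣA = 23037.50 in², ΣAX̄ = 2845645.83 in³, ΣAȲ = 1007791.67 in³.
X̄ = 2845645.83/23037.50 = 123.52 in; Ȳ = 1007791.67/23037.50 = 43.75 in.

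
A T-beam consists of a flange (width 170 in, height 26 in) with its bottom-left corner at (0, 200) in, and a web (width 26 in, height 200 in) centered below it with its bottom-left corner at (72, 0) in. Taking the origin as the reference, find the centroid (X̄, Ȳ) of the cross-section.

X̄ = 85.00 in, Ȳ = 151.92 in

web: A = 26 × 200 = 5200.00, centroid at (85.00, 100.00).
flange: A = 170 × 26 = 4420.00, centroid at (85.00, 213.00).
ΣA = 9620.00 in²
ΣAX̄ = (5200.00)(85.00) + (4420.00)(85.00) = 817700.00 in³
ΣAȲ = (5200.00)(100.00) + (4420.00)(213.00) = 1461460.00 in³
X̄ = 817700.00 / 9620.00 = 85.00 in
Ȳ = 1461460.00 / 9620.00 = 151.92 in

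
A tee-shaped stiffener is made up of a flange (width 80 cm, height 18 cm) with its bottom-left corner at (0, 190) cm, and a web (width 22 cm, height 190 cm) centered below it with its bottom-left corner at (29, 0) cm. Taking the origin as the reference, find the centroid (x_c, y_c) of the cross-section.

Part | A | x̄ᵢ | ȳᵢ | A·x̄ᵢ | A·ȳᵢ
web | 4180.00 | 40.00 | 95.00 | 167200.00 | 397100.00
flange | 1440.00 | 40.00 | 199.00 | 57600.00 | 286560.00
Σ | 5620.00 |  |  | 224800.00 | 683660.00
x_c = 224800.00 / 5620.00 = 40.00 cm
y_c = 683660.00 / 5620.00 = 121.65 cm

x_c = 40.00 cm, y_c = 121.65 cm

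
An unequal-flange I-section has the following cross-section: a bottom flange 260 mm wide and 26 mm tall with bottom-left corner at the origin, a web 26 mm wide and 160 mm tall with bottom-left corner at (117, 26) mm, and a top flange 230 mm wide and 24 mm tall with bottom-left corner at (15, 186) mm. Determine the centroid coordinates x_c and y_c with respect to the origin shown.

bottom flange: A = 260 × 26 = 6760.00, centroid at (130.00, 13.00).
web: A = 26 × 160 = 4160.00, centroid at (130.00, 106.00).
top flange: A = 230 × 24 = 5520.00, centroid at (130.00, 198.00).
ΣA = 16440.00 mm², ΣAx_c = 2137200.00 mm³, ΣAy_c = 1621800.00 mm³.
x_c = 2137200.00/16440.00 = 130.00 mm; y_c = 1621800.00/16440.00 = 98.65 mm.

x_c = 130.00 mm, y_c = 98.65 mm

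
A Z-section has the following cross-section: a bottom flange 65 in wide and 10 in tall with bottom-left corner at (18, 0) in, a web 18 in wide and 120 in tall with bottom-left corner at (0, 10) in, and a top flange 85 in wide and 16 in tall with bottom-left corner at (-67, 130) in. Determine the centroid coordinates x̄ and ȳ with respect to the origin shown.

x̄ = 4.54 in, ȳ = 82.05 in

Part | A | x̄ᵢ | ȳᵢ | A·x̄ᵢ | A·ȳᵢ
bottom flange | 650.00 | 50.50 | 5.00 | 32825.00 | 3250.00
web | 2160.00 | 9.00 | 70.00 | 19440.00 | 151200.00
top flange | 1360.00 | -24.50 | 138.00 | -33320.00 | 187680.00
Σ | 4170.00 |  |  | 18945.00 | 342130.00
x̄ = 18945.00 / 4170.00 = 4.54 in
ȳ = 342130.00 / 4170.00 = 82.05 in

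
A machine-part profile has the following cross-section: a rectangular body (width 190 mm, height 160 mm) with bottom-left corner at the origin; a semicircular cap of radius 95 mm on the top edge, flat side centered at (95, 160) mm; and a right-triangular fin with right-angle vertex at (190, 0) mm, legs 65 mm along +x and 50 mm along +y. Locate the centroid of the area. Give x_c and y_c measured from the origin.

Part | A | x̄ᵢ | ȳᵢ | A·x̄ᵢ | A·ȳᵢ
rectangular body | 30400.00 | 95.00 | 80.00 | 2888000.00 | 2432000.00
semicircular top | 14176.44 | 95.00 | 200.32 | 1346761.50 | 2839813.23
triangular fin | 1625.00 | 211.67 | 16.67 | 343958.33 | 27083.33
Σ | 46201.44 |  |  | 4578719.83 | 5298896.56
x_c = 4578719.83 / 46201.44 = 99.10 mm
y_c = 5298896.56 / 46201.44 = 114.69 mm

x_c = 99.10 mm, y_c = 114.69 mm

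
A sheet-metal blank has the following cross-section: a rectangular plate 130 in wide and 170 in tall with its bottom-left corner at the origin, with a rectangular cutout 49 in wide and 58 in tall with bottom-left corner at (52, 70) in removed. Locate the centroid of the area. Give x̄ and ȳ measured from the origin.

plate: A = 130 × 170 = 22100.00, centroid at (65.00, 85.00).
hole: A = −(49 × 58) = -2842.00, centroid at (76.50, 99.00).
ΣA = 19258.00 in²
ΣAx̄ = (22100.00)(65.00) + (-2842.00)(76.50) = 1219087.00 in³
ΣAȳ = (22100.00)(85.00) + (-2842.00)(99.00) = 1597142.00 in³
x̄ = 1219087.00 / 19258.00 = 63.30 in
ȳ = 1597142.00 / 19258.00 = 82.93 in

x̄ = 63.30 in, ȳ = 82.93 in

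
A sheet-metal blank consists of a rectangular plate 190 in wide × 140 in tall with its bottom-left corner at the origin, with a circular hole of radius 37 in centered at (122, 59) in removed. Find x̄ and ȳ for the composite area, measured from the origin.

x̄ = 89.79 in, ȳ = 72.12 in

plate: A = 190 × 140 = 26600.00, centroid at (95.00, 70.00).
hole: A = −π·37² = -4300.84, centroid at (122.00, 59.00).
ΣA = 22299.16 in², ΣAx̄ = 2002297.48 in³, ΣAȳ = 1608250.42 in³.
x̄ = 2002297.48/22299.16 = 89.79 in; ȳ = 1608250.42/22299.16 = 72.12 in.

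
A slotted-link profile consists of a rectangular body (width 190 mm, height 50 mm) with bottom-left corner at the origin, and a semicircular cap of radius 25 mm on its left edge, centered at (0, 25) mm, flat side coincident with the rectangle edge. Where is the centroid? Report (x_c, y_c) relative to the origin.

x_c = 85.11 mm, y_c = 25.00 mm

rectangular body: A = 190 × 50 = 9500.00, centroid at (95.00, 25.00).
semicircular end: A = ½π·25² = 981.75, centroid at (-10.61, 25.00).
ΣA = 10481.75 mm²
ΣAx_c = (9500.00)(95.00) + (981.75)(-10.61) = 892083.33 mm³
ΣAy_c = (9500.00)(25.00) + (981.75)(25.00) = 262043.69 mm³
x_c = 892083.33 / 10481.75 = 85.11 mm
y_c = 262043.69 / 10481.75 = 25.00 mm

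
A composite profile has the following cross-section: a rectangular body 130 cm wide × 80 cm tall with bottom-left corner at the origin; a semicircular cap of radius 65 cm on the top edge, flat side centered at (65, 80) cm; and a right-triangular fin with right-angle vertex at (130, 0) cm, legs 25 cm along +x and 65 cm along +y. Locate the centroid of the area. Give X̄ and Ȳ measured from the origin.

Part | A | x̄ᵢ | ȳᵢ | A·x̄ᵢ | A·ȳᵢ
rectangular body | 10400.00 | 65.00 | 40.00 | 676000.00 | 416000.00
semicircular top | 6636.61 | 65.00 | 107.59 | 431379.94 | 714012.49
triangular fin | 812.50 | 138.33 | 21.67 | 112395.83 | 17604.17
Σ | 17849.11 |  |  | 1219775.77 | 1147616.66
X̄ = 1219775.77 / 17849.11 = 68.34 cm
Ȳ = 1147616.66 / 17849.11 = 64.30 cm

X̄ = 68.34 cm, Ȳ = 64.30 cm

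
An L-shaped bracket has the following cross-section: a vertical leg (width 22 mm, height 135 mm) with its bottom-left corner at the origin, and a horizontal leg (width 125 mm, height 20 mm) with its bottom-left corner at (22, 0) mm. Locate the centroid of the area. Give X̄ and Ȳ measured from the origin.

X̄ = 44.59 mm, Ȳ = 41.22 mm

Part | A | x̄ᵢ | ȳᵢ | A·x̄ᵢ | A·ȳᵢ
vertical leg | 2970.00 | 11.00 | 67.50 | 32670.00 | 200475.00
horizontal leg | 2500.00 | 84.50 | 10.00 | 211250.00 | 25000.00
Σ | 5470.00 |  |  | 243920.00 | 225475.00
X̄ = 243920.00 / 5470.00 = 44.59 mm
Ȳ = 225475.00 / 5470.00 = 41.22 mm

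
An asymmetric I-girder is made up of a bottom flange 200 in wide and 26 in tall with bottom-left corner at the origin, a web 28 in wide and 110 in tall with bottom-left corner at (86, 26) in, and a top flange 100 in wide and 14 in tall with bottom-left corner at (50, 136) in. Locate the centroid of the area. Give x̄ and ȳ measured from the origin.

bottom flange: A = 200 × 26 = 5200.00, centroid at (100.00, 13.00).
web: A = 28 × 110 = 3080.00, centroid at (100.00, 81.00).
top flange: A = 100 × 14 = 1400.00, centroid at (100.00, 143.00).
ΣA = 9680.00 in², ΣAx̄ = 968000.00 in³, ΣAȳ = 517280.00 in³.
x̄ = 968000.00/9680.00 = 100.00 in; ȳ = 517280.00/9680.00 = 53.44 in.

x̄ = 100.00 in, ȳ = 53.44 in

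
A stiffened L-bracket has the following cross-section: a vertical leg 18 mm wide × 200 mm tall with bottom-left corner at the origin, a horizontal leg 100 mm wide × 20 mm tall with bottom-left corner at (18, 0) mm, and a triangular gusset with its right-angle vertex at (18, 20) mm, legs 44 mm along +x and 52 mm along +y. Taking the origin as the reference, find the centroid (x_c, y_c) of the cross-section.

vertical leg: A = 18 × 200 = 3600.00, centroid at (9.00, 100.00).
horizontal leg: A = 100 × 20 = 2000.00, centroid at (68.00, 10.00).
gusset: A = ½·44·52 = 1144.00, centroid at (32.67, 37.33).
ΣA = 6744.00 mm², ΣAx_c = 205770.67 mm³, ΣAy_c = 422709.33 mm³.
x_c = 205770.67/6744.00 = 30.51 mm; y_c = 422709.33/6744.00 = 62.68 mm.

x_c = 30.51 mm, y_c = 62.68 mm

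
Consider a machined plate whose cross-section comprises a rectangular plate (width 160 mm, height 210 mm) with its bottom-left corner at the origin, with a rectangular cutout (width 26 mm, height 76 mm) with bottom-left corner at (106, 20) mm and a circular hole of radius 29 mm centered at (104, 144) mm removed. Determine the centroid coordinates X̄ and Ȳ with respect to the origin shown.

plate: A = 160 × 210 = 33600.00, centroid at (80.00, 105.00).
hole 1: A = −(26 × 76) = -1976.00, centroid at (119.00, 58.00).
hole 2: A = −π·29² = -2642.08, centroid at (104.00, 144.00).
ΣA = 28981.92 mm²
ΣAX̄ = (33600.00)(80.00) + (-1976.00)(119.00) + (-2642.08)(104.00) = 2178079.74 mm³
ΣAȲ = (33600.00)(105.00) + (-1976.00)(58.00) + (-2642.08)(144.00) = 3032932.56 mm³
X̄ = 2178079.74 / 28981.92 = 75.15 mm
Ȳ = 3032932.56 / 28981.92 = 104.65 mm

X̄ = 75.15 mm, Ȳ = 104.65 mm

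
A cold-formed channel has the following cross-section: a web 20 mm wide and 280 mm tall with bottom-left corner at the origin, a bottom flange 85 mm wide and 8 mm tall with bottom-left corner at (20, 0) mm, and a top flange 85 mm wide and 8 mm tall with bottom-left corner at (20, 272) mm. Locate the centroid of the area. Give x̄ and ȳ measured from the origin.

web: A = 20 × 280 = 5600.00, centroid at (10.00, 140.00).
bottom flange: A = 85 × 8 = 680.00, centroid at (62.50, 4.00).
top flange: A = 85 × 8 = 680.00, centroid at (62.50, 276.00).
ΣA = 6960.00 mm², ΣAx̄ = 141000.00 mm³, ΣAȳ = 974400.00 mm³.
x̄ = 141000.00/6960.00 = 20.26 mm; ȳ = 974400.00/6960.00 = 140.00 mm.

x̄ = 20.26 mm, ȳ = 140.00 mm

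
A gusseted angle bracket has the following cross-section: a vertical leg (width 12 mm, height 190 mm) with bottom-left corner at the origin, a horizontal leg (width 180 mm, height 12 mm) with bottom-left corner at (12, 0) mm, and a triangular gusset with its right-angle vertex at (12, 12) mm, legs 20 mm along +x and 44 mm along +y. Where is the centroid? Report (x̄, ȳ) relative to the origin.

x̄ = 49.63 mm, ȳ = 49.45 mm

vertical leg: A = 12 × 190 = 2280.00, centroid at (6.00, 95.00).
horizontal leg: A = 180 × 12 = 2160.00, centroid at (102.00, 6.00).
gusset: A = ½·20·44 = 440.00, centroid at (18.67, 26.67).
ΣA = 4880.00 mm²
ΣAx̄ = (2280.00)(6.00) + (2160.00)(102.00) + (440.00)(18.67) = 242213.33 mm³
ΣAȳ = (2280.00)(95.00) + (2160.00)(6.00) + (440.00)(26.67) = 241293.33 mm³
x̄ = 242213.33 / 4880.00 = 49.63 mm
ȳ = 241293.33 / 4880.00 = 49.45 mm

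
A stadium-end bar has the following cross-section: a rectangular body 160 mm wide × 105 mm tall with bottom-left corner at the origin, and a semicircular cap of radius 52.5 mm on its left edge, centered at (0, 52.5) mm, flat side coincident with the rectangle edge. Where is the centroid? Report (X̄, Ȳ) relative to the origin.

X̄ = 59.04 mm, Ȳ = 52.50 mm

rectangular body: A = 160 × 105 = 16800.00, centroid at (80.00, 52.50).
semicircular end: A = ½π·52.5² = 4329.51, centroid at (-22.28, 52.50).
ΣA = 21129.51 mm², ΣAX̄ = 1247531.25 mm³, ΣAȲ = 1109299.14 mm³.
X̄ = 1247531.25/21129.51 = 59.04 mm; Ȳ = 1109299.14/21129.51 = 52.50 mm.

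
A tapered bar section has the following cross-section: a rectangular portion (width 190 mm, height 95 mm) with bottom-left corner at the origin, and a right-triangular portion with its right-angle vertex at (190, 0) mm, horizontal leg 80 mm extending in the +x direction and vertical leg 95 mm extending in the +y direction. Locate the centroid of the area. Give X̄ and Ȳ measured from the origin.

X̄ = 116.16 mm, Ȳ = 44.75 mm

rectangular portion: A = 190 × 95 = 18050.00, centroid at (95.00, 47.50).
triangular portion: A = ½·80·95 = 3800.00, centroid at (216.67, 31.67).
ΣA = 21850.00 mm², ΣAX̄ = 2538083.33 mm³, ΣAȲ = 977708.33 mm³.
X̄ = 2538083.33/21850.00 = 116.16 mm; Ȳ = 977708.33/21850.00 = 44.75 mm.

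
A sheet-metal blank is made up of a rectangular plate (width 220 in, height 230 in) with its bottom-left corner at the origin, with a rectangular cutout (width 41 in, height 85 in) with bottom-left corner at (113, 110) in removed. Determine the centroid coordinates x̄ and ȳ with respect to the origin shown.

x̄ = 108.26 in, ȳ = 112.23 in

plate: A = 220 × 230 = 50600.00, centroid at (110.00, 115.00).
hole: A = −(41 × 85) = -3485.00, centroid at (133.50, 152.50).
ΣA = 47115.00 in², ΣAx̄ = 5100752.50 in³, ΣAȳ = 5287537.50 in³.
x̄ = 5100752.50/47115.00 = 108.26 in; ȳ = 5287537.50/47115.00 = 112.23 in.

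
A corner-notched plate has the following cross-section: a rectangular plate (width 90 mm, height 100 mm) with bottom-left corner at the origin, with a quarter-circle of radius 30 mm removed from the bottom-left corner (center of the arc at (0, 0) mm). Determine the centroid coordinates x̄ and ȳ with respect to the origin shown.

x̄ = 47.75 mm, ȳ = 53.18 mm

plate: A = 90 × 100 = 9000.00, centroid at (45.00, 50.00).
removed quarter-circle: A = −¼π·30² = -706.86, centroid at (12.73, 12.73).
ΣA = 8293.14 mm², ΣAx̄ = 396000.00 mm³, ΣAȳ = 441000.00 mm³.
x̄ = 396000.00/8293.14 = 47.75 mm; ȳ = 441000.00/8293.14 = 53.18 mm.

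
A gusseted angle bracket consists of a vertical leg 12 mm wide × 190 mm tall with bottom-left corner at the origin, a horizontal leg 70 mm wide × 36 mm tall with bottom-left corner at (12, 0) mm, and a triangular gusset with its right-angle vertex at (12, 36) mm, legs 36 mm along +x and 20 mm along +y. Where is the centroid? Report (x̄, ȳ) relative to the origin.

vertical leg: A = 12 × 190 = 2280.00, centroid at (6.00, 95.00).
horizontal leg: A = 70 × 36 = 2520.00, centroid at (47.00, 18.00).
gusset: A = ½·36·20 = 360.00, centroid at (24.00, 42.67).
ΣA = 5160.00 mm², ΣAx̄ = 140760.00 mm³, ΣAȳ = 277320.00 mm³.
x̄ = 140760.00/5160.00 = 27.28 mm; ȳ = 277320.00/5160.00 = 53.74 mm.

x̄ = 27.28 mm, ȳ = 53.74 mm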